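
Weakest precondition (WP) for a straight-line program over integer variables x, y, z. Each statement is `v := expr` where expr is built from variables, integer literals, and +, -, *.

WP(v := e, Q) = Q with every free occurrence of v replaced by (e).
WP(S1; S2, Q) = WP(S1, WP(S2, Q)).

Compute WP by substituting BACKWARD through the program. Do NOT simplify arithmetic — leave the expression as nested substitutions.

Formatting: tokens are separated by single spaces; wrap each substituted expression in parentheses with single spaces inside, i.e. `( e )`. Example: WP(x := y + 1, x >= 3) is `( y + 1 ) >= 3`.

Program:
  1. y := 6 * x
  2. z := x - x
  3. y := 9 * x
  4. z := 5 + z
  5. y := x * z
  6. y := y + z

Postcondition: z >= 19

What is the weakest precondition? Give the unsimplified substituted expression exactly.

Answer: ( 5 + ( x - x ) ) >= 19

Derivation:
post: z >= 19
stmt 6: y := y + z  -- replace 0 occurrence(s) of y with (y + z)
  => z >= 19
stmt 5: y := x * z  -- replace 0 occurrence(s) of y with (x * z)
  => z >= 19
stmt 4: z := 5 + z  -- replace 1 occurrence(s) of z with (5 + z)
  => ( 5 + z ) >= 19
stmt 3: y := 9 * x  -- replace 0 occurrence(s) of y with (9 * x)
  => ( 5 + z ) >= 19
stmt 2: z := x - x  -- replace 1 occurrence(s) of z with (x - x)
  => ( 5 + ( x - x ) ) >= 19
stmt 1: y := 6 * x  -- replace 0 occurrence(s) of y with (6 * x)
  => ( 5 + ( x - x ) ) >= 19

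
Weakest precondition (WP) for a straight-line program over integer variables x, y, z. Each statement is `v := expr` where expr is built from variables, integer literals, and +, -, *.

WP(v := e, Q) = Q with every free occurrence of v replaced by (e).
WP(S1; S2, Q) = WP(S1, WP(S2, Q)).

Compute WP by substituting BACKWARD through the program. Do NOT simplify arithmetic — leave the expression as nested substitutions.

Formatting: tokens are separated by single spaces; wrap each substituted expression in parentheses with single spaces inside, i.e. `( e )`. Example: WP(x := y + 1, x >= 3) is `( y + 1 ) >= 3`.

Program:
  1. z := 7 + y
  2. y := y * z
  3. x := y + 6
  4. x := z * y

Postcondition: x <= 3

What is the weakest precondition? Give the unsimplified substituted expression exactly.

Answer: ( ( 7 + y ) * ( y * ( 7 + y ) ) ) <= 3

Derivation:
post: x <= 3
stmt 4: x := z * y  -- replace 1 occurrence(s) of x with (z * y)
  => ( z * y ) <= 3
stmt 3: x := y + 6  -- replace 0 occurrence(s) of x with (y + 6)
  => ( z * y ) <= 3
stmt 2: y := y * z  -- replace 1 occurrence(s) of y with (y * z)
  => ( z * ( y * z ) ) <= 3
stmt 1: z := 7 + y  -- replace 2 occurrence(s) of z with (7 + y)
  => ( ( 7 + y ) * ( y * ( 7 + y ) ) ) <= 3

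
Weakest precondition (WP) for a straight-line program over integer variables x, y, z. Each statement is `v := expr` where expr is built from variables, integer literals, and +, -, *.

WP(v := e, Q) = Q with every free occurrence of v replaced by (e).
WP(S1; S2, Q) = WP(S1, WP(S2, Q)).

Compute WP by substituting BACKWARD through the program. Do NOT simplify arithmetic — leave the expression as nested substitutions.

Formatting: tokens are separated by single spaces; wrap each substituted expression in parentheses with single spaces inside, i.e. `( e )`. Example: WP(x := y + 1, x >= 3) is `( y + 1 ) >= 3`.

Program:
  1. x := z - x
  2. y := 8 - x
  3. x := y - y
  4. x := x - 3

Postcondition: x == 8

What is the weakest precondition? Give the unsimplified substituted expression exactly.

post: x == 8
stmt 4: x := x - 3  -- replace 1 occurrence(s) of x with (x - 3)
  => ( x - 3 ) == 8
stmt 3: x := y - y  -- replace 1 occurrence(s) of x with (y - y)
  => ( ( y - y ) - 3 ) == 8
stmt 2: y := 8 - x  -- replace 2 occurrence(s) of y with (8 - x)
  => ( ( ( 8 - x ) - ( 8 - x ) ) - 3 ) == 8
stmt 1: x := z - x  -- replace 2 occurrence(s) of x with (z - x)
  => ( ( ( 8 - ( z - x ) ) - ( 8 - ( z - x ) ) ) - 3 ) == 8

Answer: ( ( ( 8 - ( z - x ) ) - ( 8 - ( z - x ) ) ) - 3 ) == 8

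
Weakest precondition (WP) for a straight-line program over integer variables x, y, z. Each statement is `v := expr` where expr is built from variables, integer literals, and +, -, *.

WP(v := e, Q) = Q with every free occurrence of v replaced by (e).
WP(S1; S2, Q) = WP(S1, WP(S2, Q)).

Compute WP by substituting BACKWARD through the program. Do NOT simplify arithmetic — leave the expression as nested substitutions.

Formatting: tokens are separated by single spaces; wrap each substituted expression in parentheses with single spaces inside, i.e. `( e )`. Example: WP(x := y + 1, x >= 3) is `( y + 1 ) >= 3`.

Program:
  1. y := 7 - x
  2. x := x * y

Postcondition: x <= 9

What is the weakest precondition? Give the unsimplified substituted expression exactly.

Answer: ( x * ( 7 - x ) ) <= 9

Derivation:
post: x <= 9
stmt 2: x := x * y  -- replace 1 occurrence(s) of x with (x * y)
  => ( x * y ) <= 9
stmt 1: y := 7 - x  -- replace 1 occurrence(s) of y with (7 - x)
  => ( x * ( 7 - x ) ) <= 9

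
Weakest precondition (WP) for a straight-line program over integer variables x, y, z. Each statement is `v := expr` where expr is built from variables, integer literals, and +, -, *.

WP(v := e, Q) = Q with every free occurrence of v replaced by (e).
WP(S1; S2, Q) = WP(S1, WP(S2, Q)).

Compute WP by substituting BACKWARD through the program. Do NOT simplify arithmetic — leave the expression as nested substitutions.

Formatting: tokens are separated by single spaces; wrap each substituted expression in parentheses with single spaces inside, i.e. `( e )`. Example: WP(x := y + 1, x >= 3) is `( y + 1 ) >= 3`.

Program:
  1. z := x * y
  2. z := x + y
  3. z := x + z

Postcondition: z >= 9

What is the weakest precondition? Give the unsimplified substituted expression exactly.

Answer: ( x + ( x + y ) ) >= 9

Derivation:
post: z >= 9
stmt 3: z := x + z  -- replace 1 occurrence(s) of z with (x + z)
  => ( x + z ) >= 9
stmt 2: z := x + y  -- replace 1 occurrence(s) of z with (x + y)
  => ( x + ( x + y ) ) >= 9
stmt 1: z := x * y  -- replace 0 occurrence(s) of z with (x * y)
  => ( x + ( x + y ) ) >= 9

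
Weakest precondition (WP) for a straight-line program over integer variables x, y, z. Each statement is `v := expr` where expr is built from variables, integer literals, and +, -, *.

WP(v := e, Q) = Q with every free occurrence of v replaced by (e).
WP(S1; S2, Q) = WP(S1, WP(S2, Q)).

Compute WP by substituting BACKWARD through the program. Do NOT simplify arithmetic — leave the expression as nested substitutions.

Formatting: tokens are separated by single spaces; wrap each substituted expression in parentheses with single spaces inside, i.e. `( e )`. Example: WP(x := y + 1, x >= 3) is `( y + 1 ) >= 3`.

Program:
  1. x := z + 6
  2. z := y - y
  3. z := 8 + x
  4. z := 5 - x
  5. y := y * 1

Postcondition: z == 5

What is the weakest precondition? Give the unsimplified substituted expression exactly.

post: z == 5
stmt 5: y := y * 1  -- replace 0 occurrence(s) of y with (y * 1)
  => z == 5
stmt 4: z := 5 - x  -- replace 1 occurrence(s) of z with (5 - x)
  => ( 5 - x ) == 5
stmt 3: z := 8 + x  -- replace 0 occurrence(s) of z with (8 + x)
  => ( 5 - x ) == 5
stmt 2: z := y - y  -- replace 0 occurrence(s) of z with (y - y)
  => ( 5 - x ) == 5
stmt 1: x := z + 6  -- replace 1 occurrence(s) of x with (z + 6)
  => ( 5 - ( z + 6 ) ) == 5

Answer: ( 5 - ( z + 6 ) ) == 5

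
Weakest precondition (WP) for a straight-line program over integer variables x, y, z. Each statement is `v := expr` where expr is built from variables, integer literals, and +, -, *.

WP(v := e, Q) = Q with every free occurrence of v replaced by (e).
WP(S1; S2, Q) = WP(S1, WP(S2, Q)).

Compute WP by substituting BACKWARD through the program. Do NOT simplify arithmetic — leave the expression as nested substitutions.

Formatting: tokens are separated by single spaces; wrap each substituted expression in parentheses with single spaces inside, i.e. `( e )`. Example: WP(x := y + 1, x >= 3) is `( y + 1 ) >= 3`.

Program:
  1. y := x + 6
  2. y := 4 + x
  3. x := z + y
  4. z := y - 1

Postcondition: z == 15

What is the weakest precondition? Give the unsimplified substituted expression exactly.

Answer: ( ( 4 + x ) - 1 ) == 15

Derivation:
post: z == 15
stmt 4: z := y - 1  -- replace 1 occurrence(s) of z with (y - 1)
  => ( y - 1 ) == 15
stmt 3: x := z + y  -- replace 0 occurrence(s) of x with (z + y)
  => ( y - 1 ) == 15
stmt 2: y := 4 + x  -- replace 1 occurrence(s) of y with (4 + x)
  => ( ( 4 + x ) - 1 ) == 15
stmt 1: y := x + 6  -- replace 0 occurrence(s) of y with (x + 6)
  => ( ( 4 + x ) - 1 ) == 15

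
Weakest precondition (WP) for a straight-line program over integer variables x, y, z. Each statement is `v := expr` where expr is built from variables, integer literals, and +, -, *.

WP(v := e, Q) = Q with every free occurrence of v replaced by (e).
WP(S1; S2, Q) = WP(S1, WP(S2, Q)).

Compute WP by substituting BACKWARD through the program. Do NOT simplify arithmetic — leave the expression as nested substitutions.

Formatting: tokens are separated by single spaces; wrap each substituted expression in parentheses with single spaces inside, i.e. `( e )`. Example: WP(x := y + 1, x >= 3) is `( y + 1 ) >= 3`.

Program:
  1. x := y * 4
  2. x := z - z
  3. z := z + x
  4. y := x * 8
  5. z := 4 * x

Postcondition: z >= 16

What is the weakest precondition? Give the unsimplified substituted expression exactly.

Answer: ( 4 * ( z - z ) ) >= 16

Derivation:
post: z >= 16
stmt 5: z := 4 * x  -- replace 1 occurrence(s) of z with (4 * x)
  => ( 4 * x ) >= 16
stmt 4: y := x * 8  -- replace 0 occurrence(s) of y with (x * 8)
  => ( 4 * x ) >= 16
stmt 3: z := z + x  -- replace 0 occurrence(s) of z with (z + x)
  => ( 4 * x ) >= 16
stmt 2: x := z - z  -- replace 1 occurrence(s) of x with (z - z)
  => ( 4 * ( z - z ) ) >= 16
stmt 1: x := y * 4  -- replace 0 occurrence(s) of x with (y * 4)
  => ( 4 * ( z - z ) ) >= 16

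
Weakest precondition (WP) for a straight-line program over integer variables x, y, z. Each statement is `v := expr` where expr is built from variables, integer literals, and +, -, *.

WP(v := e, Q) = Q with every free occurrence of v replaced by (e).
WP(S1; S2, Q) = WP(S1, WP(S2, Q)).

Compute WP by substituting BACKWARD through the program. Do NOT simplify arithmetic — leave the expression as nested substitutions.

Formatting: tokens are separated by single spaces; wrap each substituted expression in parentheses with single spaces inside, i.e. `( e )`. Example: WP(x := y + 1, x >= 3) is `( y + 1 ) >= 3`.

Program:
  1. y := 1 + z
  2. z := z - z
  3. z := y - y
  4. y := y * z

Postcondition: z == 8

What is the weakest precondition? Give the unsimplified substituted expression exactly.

post: z == 8
stmt 4: y := y * z  -- replace 0 occurrence(s) of y with (y * z)
  => z == 8
stmt 3: z := y - y  -- replace 1 occurrence(s) of z with (y - y)
  => ( y - y ) == 8
stmt 2: z := z - z  -- replace 0 occurrence(s) of z with (z - z)
  => ( y - y ) == 8
stmt 1: y := 1 + z  -- replace 2 occurrence(s) of y with (1 + z)
  => ( ( 1 + z ) - ( 1 + z ) ) == 8

Answer: ( ( 1 + z ) - ( 1 + z ) ) == 8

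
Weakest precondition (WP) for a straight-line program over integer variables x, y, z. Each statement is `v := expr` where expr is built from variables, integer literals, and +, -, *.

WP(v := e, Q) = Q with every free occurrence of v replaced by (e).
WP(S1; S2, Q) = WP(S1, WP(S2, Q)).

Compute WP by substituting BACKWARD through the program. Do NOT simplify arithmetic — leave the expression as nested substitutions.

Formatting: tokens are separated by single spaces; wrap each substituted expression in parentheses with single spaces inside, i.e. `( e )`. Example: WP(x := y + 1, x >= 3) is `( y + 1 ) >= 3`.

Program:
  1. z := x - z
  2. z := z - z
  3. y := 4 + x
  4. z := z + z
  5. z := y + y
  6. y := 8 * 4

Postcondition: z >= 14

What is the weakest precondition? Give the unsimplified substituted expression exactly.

Answer: ( ( 4 + x ) + ( 4 + x ) ) >= 14

Derivation:
post: z >= 14
stmt 6: y := 8 * 4  -- replace 0 occurrence(s) of y with (8 * 4)
  => z >= 14
stmt 5: z := y + y  -- replace 1 occurrence(s) of z with (y + y)
  => ( y + y ) >= 14
stmt 4: z := z + z  -- replace 0 occurrence(s) of z with (z + z)
  => ( y + y ) >= 14
stmt 3: y := 4 + x  -- replace 2 occurrence(s) of y with (4 + x)
  => ( ( 4 + x ) + ( 4 + x ) ) >= 14
stmt 2: z := z - z  -- replace 0 occurrence(s) of z with (z - z)
  => ( ( 4 + x ) + ( 4 + x ) ) >= 14
stmt 1: z := x - z  -- replace 0 occurrence(s) of z with (x - z)
  => ( ( 4 + x ) + ( 4 + x ) ) >= 14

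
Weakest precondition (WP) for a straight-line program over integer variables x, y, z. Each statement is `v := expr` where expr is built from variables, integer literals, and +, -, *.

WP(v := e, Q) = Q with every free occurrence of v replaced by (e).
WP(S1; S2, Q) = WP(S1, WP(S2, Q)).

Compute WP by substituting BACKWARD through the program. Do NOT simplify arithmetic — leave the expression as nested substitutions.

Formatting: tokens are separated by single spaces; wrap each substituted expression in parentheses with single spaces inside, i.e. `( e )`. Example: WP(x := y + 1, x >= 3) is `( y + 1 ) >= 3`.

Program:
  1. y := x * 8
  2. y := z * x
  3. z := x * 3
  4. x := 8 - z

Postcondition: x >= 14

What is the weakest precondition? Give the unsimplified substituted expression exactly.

post: x >= 14
stmt 4: x := 8 - z  -- replace 1 occurrence(s) of x with (8 - z)
  => ( 8 - z ) >= 14
stmt 3: z := x * 3  -- replace 1 occurrence(s) of z with (x * 3)
  => ( 8 - ( x * 3 ) ) >= 14
stmt 2: y := z * x  -- replace 0 occurrence(s) of y with (z * x)
  => ( 8 - ( x * 3 ) ) >= 14
stmt 1: y := x * 8  -- replace 0 occurrence(s) of y with (x * 8)
  => ( 8 - ( x * 3 ) ) >= 14

Answer: ( 8 - ( x * 3 ) ) >= 14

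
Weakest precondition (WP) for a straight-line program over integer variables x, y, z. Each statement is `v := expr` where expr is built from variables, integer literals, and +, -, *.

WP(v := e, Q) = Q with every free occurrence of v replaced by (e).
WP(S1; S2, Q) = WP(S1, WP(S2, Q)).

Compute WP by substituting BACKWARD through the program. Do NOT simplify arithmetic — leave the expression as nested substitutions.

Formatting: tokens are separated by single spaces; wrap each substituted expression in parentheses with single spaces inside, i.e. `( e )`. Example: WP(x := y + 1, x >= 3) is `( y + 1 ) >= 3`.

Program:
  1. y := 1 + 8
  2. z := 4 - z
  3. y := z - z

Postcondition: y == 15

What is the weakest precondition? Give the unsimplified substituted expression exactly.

Answer: ( ( 4 - z ) - ( 4 - z ) ) == 15

Derivation:
post: y == 15
stmt 3: y := z - z  -- replace 1 occurrence(s) of y with (z - z)
  => ( z - z ) == 15
stmt 2: z := 4 - z  -- replace 2 occurrence(s) of z with (4 - z)
  => ( ( 4 - z ) - ( 4 - z ) ) == 15
stmt 1: y := 1 + 8  -- replace 0 occurrence(s) of y with (1 + 8)
  => ( ( 4 - z ) - ( 4 - z ) ) == 15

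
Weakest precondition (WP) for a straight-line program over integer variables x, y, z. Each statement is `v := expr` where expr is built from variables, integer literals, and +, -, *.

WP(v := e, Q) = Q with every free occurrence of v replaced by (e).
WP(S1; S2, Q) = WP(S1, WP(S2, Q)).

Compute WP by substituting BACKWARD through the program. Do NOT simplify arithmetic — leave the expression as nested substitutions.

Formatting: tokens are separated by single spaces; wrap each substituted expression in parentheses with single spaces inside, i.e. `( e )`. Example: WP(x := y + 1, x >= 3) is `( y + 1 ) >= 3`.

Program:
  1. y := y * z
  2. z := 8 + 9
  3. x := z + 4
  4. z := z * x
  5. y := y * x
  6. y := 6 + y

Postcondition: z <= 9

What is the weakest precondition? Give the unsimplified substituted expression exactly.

post: z <= 9
stmt 6: y := 6 + y  -- replace 0 occurrence(s) of y with (6 + y)
  => z <= 9
stmt 5: y := y * x  -- replace 0 occurrence(s) of y with (y * x)
  => z <= 9
stmt 4: z := z * x  -- replace 1 occurrence(s) of z with (z * x)
  => ( z * x ) <= 9
stmt 3: x := z + 4  -- replace 1 occurrence(s) of x with (z + 4)
  => ( z * ( z + 4 ) ) <= 9
stmt 2: z := 8 + 9  -- replace 2 occurrence(s) of z with (8 + 9)
  => ( ( 8 + 9 ) * ( ( 8 + 9 ) + 4 ) ) <= 9
stmt 1: y := y * z  -- replace 0 occurrence(s) of y with (y * z)
  => ( ( 8 + 9 ) * ( ( 8 + 9 ) + 4 ) ) <= 9

Answer: ( ( 8 + 9 ) * ( ( 8 + 9 ) + 4 ) ) <= 9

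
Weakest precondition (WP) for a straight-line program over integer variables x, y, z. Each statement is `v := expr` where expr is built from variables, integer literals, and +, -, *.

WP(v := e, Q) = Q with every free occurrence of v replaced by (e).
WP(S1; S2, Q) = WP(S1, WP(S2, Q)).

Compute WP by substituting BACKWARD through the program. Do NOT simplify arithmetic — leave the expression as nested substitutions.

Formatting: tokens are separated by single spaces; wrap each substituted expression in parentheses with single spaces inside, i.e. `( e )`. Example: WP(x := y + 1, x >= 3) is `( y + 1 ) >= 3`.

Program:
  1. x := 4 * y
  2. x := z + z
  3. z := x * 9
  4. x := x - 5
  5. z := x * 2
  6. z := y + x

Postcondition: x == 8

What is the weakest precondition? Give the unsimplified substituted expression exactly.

Answer: ( ( z + z ) - 5 ) == 8

Derivation:
post: x == 8
stmt 6: z := y + x  -- replace 0 occurrence(s) of z with (y + x)
  => x == 8
stmt 5: z := x * 2  -- replace 0 occurrence(s) of z with (x * 2)
  => x == 8
stmt 4: x := x - 5  -- replace 1 occurrence(s) of x with (x - 5)
  => ( x - 5 ) == 8
stmt 3: z := x * 9  -- replace 0 occurrence(s) of z with (x * 9)
  => ( x - 5 ) == 8
stmt 2: x := z + z  -- replace 1 occurrence(s) of x with (z + z)
  => ( ( z + z ) - 5 ) == 8
stmt 1: x := 4 * y  -- replace 0 occurrence(s) of x with (4 * y)
  => ( ( z + z ) - 5 ) == 8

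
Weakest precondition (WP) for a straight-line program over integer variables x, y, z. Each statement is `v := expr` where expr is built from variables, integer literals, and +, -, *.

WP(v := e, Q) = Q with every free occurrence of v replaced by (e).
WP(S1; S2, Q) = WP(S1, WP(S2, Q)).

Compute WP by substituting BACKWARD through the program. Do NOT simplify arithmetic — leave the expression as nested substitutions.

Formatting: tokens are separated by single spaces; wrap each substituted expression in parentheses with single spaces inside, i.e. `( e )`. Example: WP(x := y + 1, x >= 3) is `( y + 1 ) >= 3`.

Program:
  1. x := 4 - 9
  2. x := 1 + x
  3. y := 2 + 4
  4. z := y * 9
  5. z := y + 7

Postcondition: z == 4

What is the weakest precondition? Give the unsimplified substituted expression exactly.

Answer: ( ( 2 + 4 ) + 7 ) == 4

Derivation:
post: z == 4
stmt 5: z := y + 7  -- replace 1 occurrence(s) of z with (y + 7)
  => ( y + 7 ) == 4
stmt 4: z := y * 9  -- replace 0 occurrence(s) of z with (y * 9)
  => ( y + 7 ) == 4
stmt 3: y := 2 + 4  -- replace 1 occurrence(s) of y with (2 + 4)
  => ( ( 2 + 4 ) + 7 ) == 4
stmt 2: x := 1 + x  -- replace 0 occurrence(s) of x with (1 + x)
  => ( ( 2 + 4 ) + 7 ) == 4
stmt 1: x := 4 - 9  -- replace 0 occurrence(s) of x with (4 - 9)
  => ( ( 2 + 4 ) + 7 ) == 4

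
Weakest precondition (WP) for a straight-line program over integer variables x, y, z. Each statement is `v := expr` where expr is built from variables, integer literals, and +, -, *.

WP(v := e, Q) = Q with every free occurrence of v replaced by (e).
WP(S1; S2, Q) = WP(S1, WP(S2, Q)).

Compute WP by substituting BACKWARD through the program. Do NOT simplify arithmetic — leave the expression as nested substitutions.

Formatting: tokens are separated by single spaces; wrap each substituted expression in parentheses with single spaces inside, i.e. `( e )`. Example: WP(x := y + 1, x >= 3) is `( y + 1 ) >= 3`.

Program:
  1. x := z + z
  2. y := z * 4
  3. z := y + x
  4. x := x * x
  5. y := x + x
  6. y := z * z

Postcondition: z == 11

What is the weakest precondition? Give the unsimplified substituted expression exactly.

post: z == 11
stmt 6: y := z * z  -- replace 0 occurrence(s) of y with (z * z)
  => z == 11
stmt 5: y := x + x  -- replace 0 occurrence(s) of y with (x + x)
  => z == 11
stmt 4: x := x * x  -- replace 0 occurrence(s) of x with (x * x)
  => z == 11
stmt 3: z := y + x  -- replace 1 occurrence(s) of z with (y + x)
  => ( y + x ) == 11
stmt 2: y := z * 4  -- replace 1 occurrence(s) of y with (z * 4)
  => ( ( z * 4 ) + x ) == 11
stmt 1: x := z + z  -- replace 1 occurrence(s) of x with (z + z)
  => ( ( z * 4 ) + ( z + z ) ) == 11

Answer: ( ( z * 4 ) + ( z + z ) ) == 11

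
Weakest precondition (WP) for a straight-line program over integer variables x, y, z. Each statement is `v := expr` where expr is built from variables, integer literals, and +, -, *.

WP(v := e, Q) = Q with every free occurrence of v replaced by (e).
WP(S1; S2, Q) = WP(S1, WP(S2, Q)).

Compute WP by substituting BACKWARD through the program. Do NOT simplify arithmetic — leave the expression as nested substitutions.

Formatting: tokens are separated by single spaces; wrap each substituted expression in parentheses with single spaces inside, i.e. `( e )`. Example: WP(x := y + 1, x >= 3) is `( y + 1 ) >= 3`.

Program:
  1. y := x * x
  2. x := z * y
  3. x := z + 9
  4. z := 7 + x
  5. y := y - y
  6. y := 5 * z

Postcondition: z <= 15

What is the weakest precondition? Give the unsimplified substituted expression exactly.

Answer: ( 7 + ( z + 9 ) ) <= 15

Derivation:
post: z <= 15
stmt 6: y := 5 * z  -- replace 0 occurrence(s) of y with (5 * z)
  => z <= 15
stmt 5: y := y - y  -- replace 0 occurrence(s) of y with (y - y)
  => z <= 15
stmt 4: z := 7 + x  -- replace 1 occurrence(s) of z with (7 + x)
  => ( 7 + x ) <= 15
stmt 3: x := z + 9  -- replace 1 occurrence(s) of x with (z + 9)
  => ( 7 + ( z + 9 ) ) <= 15
stmt 2: x := z * y  -- replace 0 occurrence(s) of x with (z * y)
  => ( 7 + ( z + 9 ) ) <= 15
stmt 1: y := x * x  -- replace 0 occurrence(s) of y with (x * x)
  => ( 7 + ( z + 9 ) ) <= 15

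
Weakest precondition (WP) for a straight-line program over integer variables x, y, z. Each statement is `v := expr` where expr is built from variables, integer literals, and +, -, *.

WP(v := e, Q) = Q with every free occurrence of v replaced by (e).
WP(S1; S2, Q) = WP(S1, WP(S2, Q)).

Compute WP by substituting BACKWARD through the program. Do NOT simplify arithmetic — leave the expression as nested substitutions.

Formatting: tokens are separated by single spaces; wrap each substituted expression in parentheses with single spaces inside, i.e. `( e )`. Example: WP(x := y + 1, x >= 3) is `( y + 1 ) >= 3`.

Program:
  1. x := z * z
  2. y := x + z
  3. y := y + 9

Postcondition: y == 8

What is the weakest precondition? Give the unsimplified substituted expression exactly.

post: y == 8
stmt 3: y := y + 9  -- replace 1 occurrence(s) of y with (y + 9)
  => ( y + 9 ) == 8
stmt 2: y := x + z  -- replace 1 occurrence(s) of y with (x + z)
  => ( ( x + z ) + 9 ) == 8
stmt 1: x := z * z  -- replace 1 occurrence(s) of x with (z * z)
  => ( ( ( z * z ) + z ) + 9 ) == 8

Answer: ( ( ( z * z ) + z ) + 9 ) == 8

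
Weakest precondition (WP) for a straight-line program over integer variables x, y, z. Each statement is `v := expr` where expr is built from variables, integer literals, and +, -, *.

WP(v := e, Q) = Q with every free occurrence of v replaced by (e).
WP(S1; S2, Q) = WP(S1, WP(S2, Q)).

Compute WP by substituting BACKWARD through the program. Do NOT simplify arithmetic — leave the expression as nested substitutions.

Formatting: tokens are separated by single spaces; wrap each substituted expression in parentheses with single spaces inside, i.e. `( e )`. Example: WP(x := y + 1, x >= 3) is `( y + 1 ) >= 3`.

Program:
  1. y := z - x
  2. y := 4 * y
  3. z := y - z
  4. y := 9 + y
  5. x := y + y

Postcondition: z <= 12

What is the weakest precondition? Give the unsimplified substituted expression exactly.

post: z <= 12
stmt 5: x := y + y  -- replace 0 occurrence(s) of x with (y + y)
  => z <= 12
stmt 4: y := 9 + y  -- replace 0 occurrence(s) of y with (9 + y)
  => z <= 12
stmt 3: z := y - z  -- replace 1 occurrence(s) of z with (y - z)
  => ( y - z ) <= 12
stmt 2: y := 4 * y  -- replace 1 occurrence(s) of y with (4 * y)
  => ( ( 4 * y ) - z ) <= 12
stmt 1: y := z - x  -- replace 1 occurrence(s) of y with (z - x)
  => ( ( 4 * ( z - x ) ) - z ) <= 12

Answer: ( ( 4 * ( z - x ) ) - z ) <= 12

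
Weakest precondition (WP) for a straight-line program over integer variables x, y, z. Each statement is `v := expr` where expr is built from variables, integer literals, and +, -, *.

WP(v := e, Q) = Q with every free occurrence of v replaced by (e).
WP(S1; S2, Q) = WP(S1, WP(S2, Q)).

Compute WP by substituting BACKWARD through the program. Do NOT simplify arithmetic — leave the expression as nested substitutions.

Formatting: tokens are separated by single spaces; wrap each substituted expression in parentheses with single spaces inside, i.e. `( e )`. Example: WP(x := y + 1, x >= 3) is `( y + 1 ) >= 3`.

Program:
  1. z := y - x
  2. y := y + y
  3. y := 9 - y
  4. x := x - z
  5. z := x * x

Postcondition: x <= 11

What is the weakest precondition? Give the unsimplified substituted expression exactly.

Answer: ( x - ( y - x ) ) <= 11

Derivation:
post: x <= 11
stmt 5: z := x * x  -- replace 0 occurrence(s) of z with (x * x)
  => x <= 11
stmt 4: x := x - z  -- replace 1 occurrence(s) of x with (x - z)
  => ( x - z ) <= 11
stmt 3: y := 9 - y  -- replace 0 occurrence(s) of y with (9 - y)
  => ( x - z ) <= 11
stmt 2: y := y + y  -- replace 0 occurrence(s) of y with (y + y)
  => ( x - z ) <= 11
stmt 1: z := y - x  -- replace 1 occurrence(s) of z with (y - x)
  => ( x - ( y - x ) ) <= 11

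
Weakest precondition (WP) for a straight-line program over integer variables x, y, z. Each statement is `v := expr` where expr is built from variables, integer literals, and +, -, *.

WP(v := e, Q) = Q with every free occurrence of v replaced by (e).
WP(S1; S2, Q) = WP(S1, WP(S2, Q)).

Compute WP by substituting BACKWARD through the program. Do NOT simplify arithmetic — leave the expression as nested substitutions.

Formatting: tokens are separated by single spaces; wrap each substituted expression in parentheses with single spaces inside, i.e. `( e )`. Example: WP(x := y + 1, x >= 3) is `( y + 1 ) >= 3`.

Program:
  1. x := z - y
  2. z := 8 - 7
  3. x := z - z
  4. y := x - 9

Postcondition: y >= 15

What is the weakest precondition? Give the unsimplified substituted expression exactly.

Answer: ( ( ( 8 - 7 ) - ( 8 - 7 ) ) - 9 ) >= 15

Derivation:
post: y >= 15
stmt 4: y := x - 9  -- replace 1 occurrence(s) of y with (x - 9)
  => ( x - 9 ) >= 15
stmt 3: x := z - z  -- replace 1 occurrence(s) of x with (z - z)
  => ( ( z - z ) - 9 ) >= 15
stmt 2: z := 8 - 7  -- replace 2 occurrence(s) of z with (8 - 7)
  => ( ( ( 8 - 7 ) - ( 8 - 7 ) ) - 9 ) >= 15
stmt 1: x := z - y  -- replace 0 occurrence(s) of x with (z - y)
  => ( ( ( 8 - 7 ) - ( 8 - 7 ) ) - 9 ) >= 15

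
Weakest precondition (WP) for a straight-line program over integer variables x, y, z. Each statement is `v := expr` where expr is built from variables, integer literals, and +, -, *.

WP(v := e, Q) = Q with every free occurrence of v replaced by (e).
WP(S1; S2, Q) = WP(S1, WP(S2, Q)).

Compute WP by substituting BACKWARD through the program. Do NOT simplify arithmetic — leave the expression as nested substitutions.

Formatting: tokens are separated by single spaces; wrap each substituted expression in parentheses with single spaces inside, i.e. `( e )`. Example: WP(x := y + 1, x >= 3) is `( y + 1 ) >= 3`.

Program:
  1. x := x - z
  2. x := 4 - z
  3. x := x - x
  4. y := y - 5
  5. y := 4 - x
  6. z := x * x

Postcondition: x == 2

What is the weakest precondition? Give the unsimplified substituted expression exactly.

Answer: ( ( 4 - z ) - ( 4 - z ) ) == 2

Derivation:
post: x == 2
stmt 6: z := x * x  -- replace 0 occurrence(s) of z with (x * x)
  => x == 2
stmt 5: y := 4 - x  -- replace 0 occurrence(s) of y with (4 - x)
  => x == 2
stmt 4: y := y - 5  -- replace 0 occurrence(s) of y with (y - 5)
  => x == 2
stmt 3: x := x - x  -- replace 1 occurrence(s) of x with (x - x)
  => ( x - x ) == 2
stmt 2: x := 4 - z  -- replace 2 occurrence(s) of x with (4 - z)
  => ( ( 4 - z ) - ( 4 - z ) ) == 2
stmt 1: x := x - z  -- replace 0 occurrence(s) of x with (x - z)
  => ( ( 4 - z ) - ( 4 - z ) ) == 2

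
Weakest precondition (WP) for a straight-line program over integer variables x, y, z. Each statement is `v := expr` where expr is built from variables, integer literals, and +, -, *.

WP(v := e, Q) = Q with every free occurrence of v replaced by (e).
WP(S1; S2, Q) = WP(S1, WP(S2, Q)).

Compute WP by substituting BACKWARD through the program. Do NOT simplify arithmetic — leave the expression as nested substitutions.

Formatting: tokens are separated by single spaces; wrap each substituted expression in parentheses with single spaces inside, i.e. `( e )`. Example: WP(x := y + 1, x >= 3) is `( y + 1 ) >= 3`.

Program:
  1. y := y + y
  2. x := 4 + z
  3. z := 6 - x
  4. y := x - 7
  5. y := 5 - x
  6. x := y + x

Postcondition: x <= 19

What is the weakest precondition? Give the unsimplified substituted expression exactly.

Answer: ( ( 5 - ( 4 + z ) ) + ( 4 + z ) ) <= 19

Derivation:
post: x <= 19
stmt 6: x := y + x  -- replace 1 occurrence(s) of x with (y + x)
  => ( y + x ) <= 19
stmt 5: y := 5 - x  -- replace 1 occurrence(s) of y with (5 - x)
  => ( ( 5 - x ) + x ) <= 19
stmt 4: y := x - 7  -- replace 0 occurrence(s) of y with (x - 7)
  => ( ( 5 - x ) + x ) <= 19
stmt 3: z := 6 - x  -- replace 0 occurrence(s) of z with (6 - x)
  => ( ( 5 - x ) + x ) <= 19
stmt 2: x := 4 + z  -- replace 2 occurrence(s) of x with (4 + z)
  => ( ( 5 - ( 4 + z ) ) + ( 4 + z ) ) <= 19
stmt 1: y := y + y  -- replace 0 occurrence(s) of y with (y + y)
  => ( ( 5 - ( 4 + z ) ) + ( 4 + z ) ) <= 19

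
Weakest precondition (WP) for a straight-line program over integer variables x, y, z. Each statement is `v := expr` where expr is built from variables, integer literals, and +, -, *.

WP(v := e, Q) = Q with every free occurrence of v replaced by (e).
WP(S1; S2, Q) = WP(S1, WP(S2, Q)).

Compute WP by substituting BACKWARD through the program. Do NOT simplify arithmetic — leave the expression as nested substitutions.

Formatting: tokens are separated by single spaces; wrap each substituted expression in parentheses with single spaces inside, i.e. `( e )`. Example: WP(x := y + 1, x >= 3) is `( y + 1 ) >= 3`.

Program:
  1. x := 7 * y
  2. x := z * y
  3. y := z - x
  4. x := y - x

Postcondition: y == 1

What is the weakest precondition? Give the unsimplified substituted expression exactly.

post: y == 1
stmt 4: x := y - x  -- replace 0 occurrence(s) of x with (y - x)
  => y == 1
stmt 3: y := z - x  -- replace 1 occurrence(s) of y with (z - x)
  => ( z - x ) == 1
stmt 2: x := z * y  -- replace 1 occurrence(s) of x with (z * y)
  => ( z - ( z * y ) ) == 1
stmt 1: x := 7 * y  -- replace 0 occurrence(s) of x with (7 * y)
  => ( z - ( z * y ) ) == 1

Answer: ( z - ( z * y ) ) == 1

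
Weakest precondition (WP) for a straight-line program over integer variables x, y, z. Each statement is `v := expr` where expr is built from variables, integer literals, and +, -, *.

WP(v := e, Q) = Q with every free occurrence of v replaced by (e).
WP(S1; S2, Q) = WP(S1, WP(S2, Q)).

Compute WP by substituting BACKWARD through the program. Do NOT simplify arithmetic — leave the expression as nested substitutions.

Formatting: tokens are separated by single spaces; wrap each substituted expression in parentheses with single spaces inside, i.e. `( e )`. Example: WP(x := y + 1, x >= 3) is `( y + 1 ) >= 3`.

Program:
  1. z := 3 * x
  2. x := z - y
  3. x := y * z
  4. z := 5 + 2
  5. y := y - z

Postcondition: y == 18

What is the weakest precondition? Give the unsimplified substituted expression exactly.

post: y == 18
stmt 5: y := y - z  -- replace 1 occurrence(s) of y with (y - z)
  => ( y - z ) == 18
stmt 4: z := 5 + 2  -- replace 1 occurrence(s) of z with (5 + 2)
  => ( y - ( 5 + 2 ) ) == 18
stmt 3: x := y * z  -- replace 0 occurrence(s) of x with (y * z)
  => ( y - ( 5 + 2 ) ) == 18
stmt 2: x := z - y  -- replace 0 occurrence(s) of x with (z - y)
  => ( y - ( 5 + 2 ) ) == 18
stmt 1: z := 3 * x  -- replace 0 occurrence(s) of z with (3 * x)
  => ( y - ( 5 + 2 ) ) == 18

Answer: ( y - ( 5 + 2 ) ) == 18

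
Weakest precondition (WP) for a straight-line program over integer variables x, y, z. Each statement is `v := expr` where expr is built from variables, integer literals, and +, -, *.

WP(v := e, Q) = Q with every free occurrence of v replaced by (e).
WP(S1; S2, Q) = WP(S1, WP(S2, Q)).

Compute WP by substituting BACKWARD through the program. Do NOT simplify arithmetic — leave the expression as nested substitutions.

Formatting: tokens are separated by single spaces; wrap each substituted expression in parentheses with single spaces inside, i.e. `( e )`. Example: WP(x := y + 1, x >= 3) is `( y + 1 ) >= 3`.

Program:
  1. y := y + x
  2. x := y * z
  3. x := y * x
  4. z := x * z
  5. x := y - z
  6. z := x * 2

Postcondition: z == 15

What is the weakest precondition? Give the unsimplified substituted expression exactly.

Answer: ( ( ( y + x ) - ( ( ( y + x ) * ( ( y + x ) * z ) ) * z ) ) * 2 ) == 15

Derivation:
post: z == 15
stmt 6: z := x * 2  -- replace 1 occurrence(s) of z with (x * 2)
  => ( x * 2 ) == 15
stmt 5: x := y - z  -- replace 1 occurrence(s) of x with (y - z)
  => ( ( y - z ) * 2 ) == 15
stmt 4: z := x * z  -- replace 1 occurrence(s) of z with (x * z)
  => ( ( y - ( x * z ) ) * 2 ) == 15
stmt 3: x := y * x  -- replace 1 occurrence(s) of x with (y * x)
  => ( ( y - ( ( y * x ) * z ) ) * 2 ) == 15
stmt 2: x := y * z  -- replace 1 occurrence(s) of x with (y * z)
  => ( ( y - ( ( y * ( y * z ) ) * z ) ) * 2 ) == 15
stmt 1: y := y + x  -- replace 3 occurrence(s) of y with (y + x)
  => ( ( ( y + x ) - ( ( ( y + x ) * ( ( y + x ) * z ) ) * z ) ) * 2 ) == 15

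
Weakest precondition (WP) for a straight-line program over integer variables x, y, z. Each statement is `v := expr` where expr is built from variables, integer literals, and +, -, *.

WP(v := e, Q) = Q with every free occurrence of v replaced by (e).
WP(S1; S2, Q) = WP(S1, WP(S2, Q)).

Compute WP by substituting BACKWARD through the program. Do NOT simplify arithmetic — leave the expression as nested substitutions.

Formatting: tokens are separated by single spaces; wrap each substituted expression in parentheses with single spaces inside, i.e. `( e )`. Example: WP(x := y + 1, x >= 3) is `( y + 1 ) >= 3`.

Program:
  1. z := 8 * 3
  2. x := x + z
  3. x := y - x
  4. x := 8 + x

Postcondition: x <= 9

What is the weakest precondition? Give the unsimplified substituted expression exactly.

Answer: ( 8 + ( y - ( x + ( 8 * 3 ) ) ) ) <= 9

Derivation:
post: x <= 9
stmt 4: x := 8 + x  -- replace 1 occurrence(s) of x with (8 + x)
  => ( 8 + x ) <= 9
stmt 3: x := y - x  -- replace 1 occurrence(s) of x with (y - x)
  => ( 8 + ( y - x ) ) <= 9
stmt 2: x := x + z  -- replace 1 occurrence(s) of x with (x + z)
  => ( 8 + ( y - ( x + z ) ) ) <= 9
stmt 1: z := 8 * 3  -- replace 1 occurrence(s) of z with (8 * 3)
  => ( 8 + ( y - ( x + ( 8 * 3 ) ) ) ) <= 9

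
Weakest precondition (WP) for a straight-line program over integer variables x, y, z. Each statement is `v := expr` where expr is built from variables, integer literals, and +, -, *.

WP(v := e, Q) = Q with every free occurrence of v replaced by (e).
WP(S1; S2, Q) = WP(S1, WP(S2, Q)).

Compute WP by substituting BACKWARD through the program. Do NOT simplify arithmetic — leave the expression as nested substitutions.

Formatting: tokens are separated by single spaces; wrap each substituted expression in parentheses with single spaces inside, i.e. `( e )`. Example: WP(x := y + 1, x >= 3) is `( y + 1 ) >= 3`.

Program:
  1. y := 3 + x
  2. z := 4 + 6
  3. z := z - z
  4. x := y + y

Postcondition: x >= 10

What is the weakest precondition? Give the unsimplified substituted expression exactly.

Answer: ( ( 3 + x ) + ( 3 + x ) ) >= 10

Derivation:
post: x >= 10
stmt 4: x := y + y  -- replace 1 occurrence(s) of x with (y + y)
  => ( y + y ) >= 10
stmt 3: z := z - z  -- replace 0 occurrence(s) of z with (z - z)
  => ( y + y ) >= 10
stmt 2: z := 4 + 6  -- replace 0 occurrence(s) of z with (4 + 6)
  => ( y + y ) >= 10
stmt 1: y := 3 + x  -- replace 2 occurrence(s) of y with (3 + x)
  => ( ( 3 + x ) + ( 3 + x ) ) >= 10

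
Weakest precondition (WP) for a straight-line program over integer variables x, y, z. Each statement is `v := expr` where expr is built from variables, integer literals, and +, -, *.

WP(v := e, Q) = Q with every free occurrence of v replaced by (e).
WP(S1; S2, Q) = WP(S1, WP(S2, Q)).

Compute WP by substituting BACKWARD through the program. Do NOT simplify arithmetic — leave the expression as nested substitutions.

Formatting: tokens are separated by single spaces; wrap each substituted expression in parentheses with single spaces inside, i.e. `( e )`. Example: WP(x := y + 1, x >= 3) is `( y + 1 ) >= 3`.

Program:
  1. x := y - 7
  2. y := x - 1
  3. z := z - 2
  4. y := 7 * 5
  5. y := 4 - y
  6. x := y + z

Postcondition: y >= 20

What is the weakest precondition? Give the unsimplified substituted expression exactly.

post: y >= 20
stmt 6: x := y + z  -- replace 0 occurrence(s) of x with (y + z)
  => y >= 20
stmt 5: y := 4 - y  -- replace 1 occurrence(s) of y with (4 - y)
  => ( 4 - y ) >= 20
stmt 4: y := 7 * 5  -- replace 1 occurrence(s) of y with (7 * 5)
  => ( 4 - ( 7 * 5 ) ) >= 20
stmt 3: z := z - 2  -- replace 0 occurrence(s) of z with (z - 2)
  => ( 4 - ( 7 * 5 ) ) >= 20
stmt 2: y := x - 1  -- replace 0 occurrence(s) of y with (x - 1)
  => ( 4 - ( 7 * 5 ) ) >= 20
stmt 1: x := y - 7  -- replace 0 occurrence(s) of x with (y - 7)
  => ( 4 - ( 7 * 5 ) ) >= 20

Answer: ( 4 - ( 7 * 5 ) ) >= 20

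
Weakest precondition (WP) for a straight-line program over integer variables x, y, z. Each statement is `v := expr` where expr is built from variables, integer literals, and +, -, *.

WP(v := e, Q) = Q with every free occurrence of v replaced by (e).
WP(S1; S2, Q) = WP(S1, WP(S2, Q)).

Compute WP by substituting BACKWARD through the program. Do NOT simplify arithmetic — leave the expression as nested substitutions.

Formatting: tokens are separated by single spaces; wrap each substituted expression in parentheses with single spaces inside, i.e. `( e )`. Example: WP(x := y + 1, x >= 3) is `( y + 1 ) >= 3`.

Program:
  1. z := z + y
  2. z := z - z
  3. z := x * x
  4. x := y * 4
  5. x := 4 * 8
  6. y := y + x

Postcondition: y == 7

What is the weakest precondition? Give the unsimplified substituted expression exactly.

post: y == 7
stmt 6: y := y + x  -- replace 1 occurrence(s) of y with (y + x)
  => ( y + x ) == 7
stmt 5: x := 4 * 8  -- replace 1 occurrence(s) of x with (4 * 8)
  => ( y + ( 4 * 8 ) ) == 7
stmt 4: x := y * 4  -- replace 0 occurrence(s) of x with (y * 4)
  => ( y + ( 4 * 8 ) ) == 7
stmt 3: z := x * x  -- replace 0 occurrence(s) of z with (x * x)
  => ( y + ( 4 * 8 ) ) == 7
stmt 2: z := z - z  -- replace 0 occurrence(s) of z with (z - z)
  => ( y + ( 4 * 8 ) ) == 7
stmt 1: z := z + y  -- replace 0 occurrence(s) of z with (z + y)
  => ( y + ( 4 * 8 ) ) == 7

Answer: ( y + ( 4 * 8 ) ) == 7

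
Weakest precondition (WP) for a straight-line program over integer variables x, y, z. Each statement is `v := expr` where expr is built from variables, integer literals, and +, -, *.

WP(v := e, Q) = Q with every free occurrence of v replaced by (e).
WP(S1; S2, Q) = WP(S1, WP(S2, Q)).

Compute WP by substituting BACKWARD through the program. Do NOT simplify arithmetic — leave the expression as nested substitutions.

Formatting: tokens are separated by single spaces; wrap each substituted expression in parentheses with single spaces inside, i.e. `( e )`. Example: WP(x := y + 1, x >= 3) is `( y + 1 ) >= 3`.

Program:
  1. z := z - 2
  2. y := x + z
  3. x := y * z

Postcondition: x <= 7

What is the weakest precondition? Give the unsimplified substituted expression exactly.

Answer: ( ( x + ( z - 2 ) ) * ( z - 2 ) ) <= 7

Derivation:
post: x <= 7
stmt 3: x := y * z  -- replace 1 occurrence(s) of x with (y * z)
  => ( y * z ) <= 7
stmt 2: y := x + z  -- replace 1 occurrence(s) of y with (x + z)
  => ( ( x + z ) * z ) <= 7
stmt 1: z := z - 2  -- replace 2 occurrence(s) of z with (z - 2)
  => ( ( x + ( z - 2 ) ) * ( z - 2 ) ) <= 7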